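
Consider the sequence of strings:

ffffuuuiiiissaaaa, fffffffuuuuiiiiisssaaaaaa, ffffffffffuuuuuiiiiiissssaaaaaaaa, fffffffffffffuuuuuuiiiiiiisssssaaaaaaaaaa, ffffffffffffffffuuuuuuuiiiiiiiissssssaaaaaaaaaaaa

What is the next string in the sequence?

Term n consists of 3n+1 f's, followed by n+2 u's, followed by n+3 i's, followed by n+1 s's, followed by 2n+2 a's (n = 1, 2, …).
Setting n = 6 gives 19, 8, 9, 7, 14 characters in each block.

fffffffffffffffffffuuuuuuuuiiiiiiiiisssssssaaaaaaaaaaaaaa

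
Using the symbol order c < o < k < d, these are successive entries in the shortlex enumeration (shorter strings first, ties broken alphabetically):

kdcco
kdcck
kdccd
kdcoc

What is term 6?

Advancing 2 positions from kdcoc through kdcoc → kdcoo reaches term 6.

kdcok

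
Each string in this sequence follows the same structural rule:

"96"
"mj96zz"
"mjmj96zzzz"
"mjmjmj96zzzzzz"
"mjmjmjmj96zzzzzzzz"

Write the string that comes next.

mjmjmjmjmj96zzzzzzzzzz

Each term wraps the previous one in mj on the left and zz on the right.
One more step from mjmjmjmj96zzzzzzzz gives the answer.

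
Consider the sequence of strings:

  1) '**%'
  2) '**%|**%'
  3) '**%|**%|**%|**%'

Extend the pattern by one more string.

**%|**%|**%|**%|**%|**%|**%|**%

Every step duplicates the string with '|' between the halves.
So the next term is two copies of **%|**%|**%|**% with '|' between the halves.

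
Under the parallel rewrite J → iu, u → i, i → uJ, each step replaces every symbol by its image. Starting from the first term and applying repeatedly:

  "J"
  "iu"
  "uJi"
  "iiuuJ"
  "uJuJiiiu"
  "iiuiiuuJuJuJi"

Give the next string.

Replace each of the 13 characters of iiuiiuuJuJuJi in place — uJ uJ i uJ uJ i i iu i iu i iu uJ — and concatenate.

uJuJiuJuJiiiuiiuiiuuJ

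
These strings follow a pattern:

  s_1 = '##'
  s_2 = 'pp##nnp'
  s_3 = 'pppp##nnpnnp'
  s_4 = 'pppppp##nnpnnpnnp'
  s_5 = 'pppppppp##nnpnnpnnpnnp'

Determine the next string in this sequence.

pppppppppp##nnpnnpnnpnnpnnp

s(k+1) = pp·s(k)·nnp, so each term gains pp as a prefix and nnp as a suffix.
One more step from pppppppp##nnpnnpnnpnnp gives the answer.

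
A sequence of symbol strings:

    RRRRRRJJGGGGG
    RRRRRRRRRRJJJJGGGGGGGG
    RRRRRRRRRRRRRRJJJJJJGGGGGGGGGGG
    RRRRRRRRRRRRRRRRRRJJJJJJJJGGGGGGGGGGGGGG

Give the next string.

The n-th term is 4n-2 R's then 2n-2 J's then 3n-1 G's, where the shown terms are n = 2, 3, 4, 5.
Setting n = 6 gives 22, 10, 17 characters in each block.

RRRRRRRRRRRRRRRRRRRRRRJJJJJJJJJJGGGGGGGGGGGGGGGGG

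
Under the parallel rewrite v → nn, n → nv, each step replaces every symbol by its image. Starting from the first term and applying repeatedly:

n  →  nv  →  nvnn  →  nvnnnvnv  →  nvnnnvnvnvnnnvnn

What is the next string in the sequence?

nvnnnvnvnvnnnvnnnvnnnvnvnvnnnvnv

φ(nvnnnvnvnvnnnvnn) expands symbol-by-symbol to nv nn nv nv nv nn nv nn nv nn nv nv nv nn nv nv; joining the 16 pieces gives the next term.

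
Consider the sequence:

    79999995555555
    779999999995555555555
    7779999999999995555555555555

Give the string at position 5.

777779999999999999999995555555555555555555

The n-th term is n-1 7's then 3n 9's then 3n+1 5's, where the shown terms are n = 2, 3, 4.
For term 5, n = 6, so the run lengths are 5, 18, 19.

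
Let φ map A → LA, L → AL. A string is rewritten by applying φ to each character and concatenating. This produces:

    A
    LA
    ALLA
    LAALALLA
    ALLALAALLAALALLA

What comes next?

Applying the rule to each of the 16 symbols of ALLALAALLAALALLA gives the pieces LA AL AL LA AL LA LA AL AL LA LA AL LA AL AL LA, which concatenate to the answer.

LAALALLAALLALAALALLALAALLAALALLA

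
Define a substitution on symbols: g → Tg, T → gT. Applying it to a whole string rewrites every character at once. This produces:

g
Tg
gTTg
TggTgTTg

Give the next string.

Expanding TggTgTTg: T→gT, g→Tg, g→Tg, T→gT, g→Tg, T→gT, T→gT, g→Tg. Concatenated: gT Tg Tg gT Tg gT gT Tg.

gTTgTggTTggTgTTg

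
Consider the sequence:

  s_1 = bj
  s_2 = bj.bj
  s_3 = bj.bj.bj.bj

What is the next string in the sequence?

Each string is two copies of the previous one joined by '.'.
One more doubling of bj.bj.bj.bj gives the answer.

bj.bj.bj.bj.bj.bj.bj.bj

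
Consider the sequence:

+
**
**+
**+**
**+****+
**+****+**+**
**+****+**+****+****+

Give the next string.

**+****+**+****+****+**+****+**+**

This is a Fibonacci-style word recurrence s(k) = s(k−1)·s(k−2): e.g. **·+ = **+.
The next term joins **+****+**+****+****+ and **+****+**+**.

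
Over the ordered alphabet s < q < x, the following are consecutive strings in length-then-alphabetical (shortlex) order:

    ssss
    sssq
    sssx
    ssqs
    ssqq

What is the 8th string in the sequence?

ssxq

Continuing the enumeration 3 steps past ssqq: ssqq → ssqx → ssxs → (answer).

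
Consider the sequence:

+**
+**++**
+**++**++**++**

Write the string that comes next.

s(k+1) = s(k)·+·s(k) — each term doubles the last with '+' between the halves.
So the next term is two copies of +**++**++**++** with '+' between the halves.

+**++**++**++**++**++**++**++**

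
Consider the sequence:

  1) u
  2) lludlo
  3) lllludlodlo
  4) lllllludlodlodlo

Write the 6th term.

Every step adds ll to the front and dlo to the end of the previous string.
From lllllludlodlodlo, 2 further steps: lllllludlodlodlo → lllllllludlodlodlodlo → (answer).

lllllllllludlodlodlodlodlo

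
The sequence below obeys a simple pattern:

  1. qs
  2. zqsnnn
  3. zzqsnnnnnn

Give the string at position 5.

Every step adds z to the front and nnn to the end of the previous string.
From zzqsnnnnnn, 2 further steps: zzqsnnnnnn → zzzqsnnnnnnnnn → (answer).

zzzzqsnnnnnnnnnnnn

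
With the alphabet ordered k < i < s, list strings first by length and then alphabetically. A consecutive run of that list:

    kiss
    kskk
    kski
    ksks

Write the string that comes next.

Find the rightmost character of ksks below s, bump it to the next letter, and reset everything to its right to k.

ksik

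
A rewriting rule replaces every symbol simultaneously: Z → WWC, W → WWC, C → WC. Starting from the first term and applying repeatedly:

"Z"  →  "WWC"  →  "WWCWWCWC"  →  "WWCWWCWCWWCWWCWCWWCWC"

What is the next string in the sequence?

Applying the rule to each of the 21 symbols of WWCWWCWCWWCWWCWCWWCWC gives the pieces WWC WWC WC WWC WWC WC WWC WC WWC WWC WC WWC WWC WC WWC WC WWC WWC WC WWC WC, which concatenate to the answer.

WWCWWCWCWWCWWCWCWWCWCWWCWWCWCWWCWWCWCWWCWCWWCWWCWCWWCWC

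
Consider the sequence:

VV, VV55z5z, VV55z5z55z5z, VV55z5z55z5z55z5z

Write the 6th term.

VV55z5z55z5z55z5z55z5z55z5z

Every step adds 55z5z to the end: s(k+1) = s(k)·55z5z.
From VV55z5z55z5z55z5z, 2 further steps: VV55z5z55z5z55z5z → VV55z5z55z5z55z5z55z5z → (answer).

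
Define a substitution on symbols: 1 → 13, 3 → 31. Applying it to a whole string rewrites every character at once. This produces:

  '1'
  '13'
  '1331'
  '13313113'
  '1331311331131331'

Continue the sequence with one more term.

13313113311313313113133113313113

Applying the rule to each of the 16 symbols of 1331311331131331 gives the pieces 13 31 31 13 31 13 13 31 31 13 13 31 13 31 31 13, which concatenate to the answer.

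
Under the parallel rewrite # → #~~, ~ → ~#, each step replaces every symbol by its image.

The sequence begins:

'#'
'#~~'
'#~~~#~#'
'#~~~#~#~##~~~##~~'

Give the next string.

#~~~#~#~##~~~##~~~##~~#~~~#~#~##~~#~~~#~#

φ(#~~~#~#~##~~~##~~) expands symbol-by-symbol to #~~ ~# ~# ~# #~~ ~# #~~ ~# #~~ #~~ ~# ~# ~# #~~ #~~ ~# ~#; joining the 17 pieces gives the next term.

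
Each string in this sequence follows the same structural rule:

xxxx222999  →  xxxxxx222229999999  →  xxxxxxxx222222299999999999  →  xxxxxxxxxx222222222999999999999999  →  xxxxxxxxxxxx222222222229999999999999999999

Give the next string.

xxxxxxxxxxxxxx222222222222299999999999999999999999

Reading off run lengths: x runs 4, 6, 8, 10, 12; 2 runs 3, 5, 7, 9, 11; 9 runs 3, 7, 11, 15, 19 — each is linear in n (n = 1, 2, …).
Setting n = 6 gives 14, 13, 23 characters in each block.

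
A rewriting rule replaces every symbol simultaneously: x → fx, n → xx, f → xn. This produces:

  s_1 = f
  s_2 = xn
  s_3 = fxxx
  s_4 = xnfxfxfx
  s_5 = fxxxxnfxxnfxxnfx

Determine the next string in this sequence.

φ(fxxxxnfxxnfxxnfx) expands symbol-by-symbol to xn fx fx fx fx xx xn fx fx xx xn fx fx xx xn fx; joining the 16 pieces gives the next term.

xnfxfxfxfxxxxnfxfxxxxnfxfxxxxnfx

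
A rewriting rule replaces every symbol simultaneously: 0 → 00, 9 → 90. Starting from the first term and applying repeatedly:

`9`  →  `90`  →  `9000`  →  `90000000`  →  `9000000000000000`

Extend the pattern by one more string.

Applying the rule to each of the 16 symbols of 9000000000000000 gives the pieces 90 00 00 00 00 00 00 00 00 00 00 00 00 00 00 00, which concatenate to the answer.

90000000000000000000000000000000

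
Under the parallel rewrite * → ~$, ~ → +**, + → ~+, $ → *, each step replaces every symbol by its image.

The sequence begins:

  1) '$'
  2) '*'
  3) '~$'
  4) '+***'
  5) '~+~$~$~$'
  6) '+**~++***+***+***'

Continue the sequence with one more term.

~+~$~$+**~+~+~$~$~$~+~$~$~$~+~$~$~$

Applying the rule to each of the 17 symbols of +**~++***+***+*** gives the pieces ~+ ~$ ~$ +** ~+ ~+ ~$ ~$ ~$ ~+ ~$ ~$ ~$ ~+ ~$ ~$ ~$, which concatenate to the answer.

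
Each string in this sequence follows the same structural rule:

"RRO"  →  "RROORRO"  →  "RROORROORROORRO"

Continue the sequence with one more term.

Every step duplicates the string with 'O' between the halves.
One more doubling of RROORROORROORRO gives the answer.

RROORROORROORROORROORROORROORRO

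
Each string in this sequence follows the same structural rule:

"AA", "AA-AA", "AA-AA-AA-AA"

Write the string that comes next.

AA-AA-AA-AA-AA-AA-AA-AA

Each string is two copies of the previous one joined by '-'.
One more doubling of AA-AA-AA-AA gives the answer.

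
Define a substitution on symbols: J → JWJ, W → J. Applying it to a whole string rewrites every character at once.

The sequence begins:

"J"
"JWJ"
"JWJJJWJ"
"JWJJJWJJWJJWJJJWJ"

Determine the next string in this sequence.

JWJJJWJJWJJWJJJWJJWJJJWJJWJJJWJJWJJWJJJWJ

Replace each of the 17 characters of JWJJJWJJWJJWJJJWJ in place — JWJ J JWJ JWJ JWJ J JWJ JWJ J JWJ JWJ J JWJ JWJ JWJ J JWJ — and concatenate.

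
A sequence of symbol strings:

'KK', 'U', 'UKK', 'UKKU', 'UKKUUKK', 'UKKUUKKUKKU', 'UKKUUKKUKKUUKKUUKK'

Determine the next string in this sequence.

This is a Fibonacci-style word recurrence s(k) = s(k−1)·s(k−2): e.g. U·KK = UKK.
The next term joins UKKUUKKUKKUUKKUUKK and UKKUUKKUKKU.

UKKUUKKUKKUUKKUUKKUKKUUKKUKKU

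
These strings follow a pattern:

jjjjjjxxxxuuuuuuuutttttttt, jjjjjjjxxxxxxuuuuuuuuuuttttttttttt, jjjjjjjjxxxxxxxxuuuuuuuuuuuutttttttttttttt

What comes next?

jjjjjjjjjxxxxxxxxxxuuuuuuuuuuuuuuttttttttttttttttt

Reading off run lengths: j runs 6, 7, 8; x runs 4, 6, 8; u runs 8, 10, 12; t runs 8, 11, 14 — each is linear in n, where the shown terms are n = 3, 4, 5.
For the next term, n = 6, so the run lengths are 9, 10, 14, 17.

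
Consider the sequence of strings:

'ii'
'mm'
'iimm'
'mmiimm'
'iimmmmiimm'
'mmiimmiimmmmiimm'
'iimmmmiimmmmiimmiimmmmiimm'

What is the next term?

mmiimmiimmmmiimmiimmmmiimmmmiimmiimmmmiimm

Each term (from the third on) is the two preceding terms concatenated in order: term 3 = ii·mm = iimm.
The next term joins mmiimmiimmmmiimm and iimmmmiimmmmiimmiimmmmiimm.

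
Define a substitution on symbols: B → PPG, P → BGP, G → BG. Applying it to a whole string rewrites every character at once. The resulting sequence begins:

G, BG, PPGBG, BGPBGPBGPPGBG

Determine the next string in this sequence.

PPGBGBGPPPGBGBGPPPGBGBGPBGPBGPPGBG

φ(BGPBGPBGPPGBG) expands symbol-by-symbol to PPG BG BGP PPG BG BGP PPG BG BGP BGP BG PPG BG; joining the 13 pieces gives the next term.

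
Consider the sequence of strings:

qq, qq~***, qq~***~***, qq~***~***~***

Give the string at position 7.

Every step adds ~*** to the end: s(k+1) = s(k)·~***.
From qq~***~***~***, 3 further steps: qq~***~***~*** → qq~***~***~***~*** → qq~***~***~***~***~*** → (answer).

qq~***~***~***~***~***~***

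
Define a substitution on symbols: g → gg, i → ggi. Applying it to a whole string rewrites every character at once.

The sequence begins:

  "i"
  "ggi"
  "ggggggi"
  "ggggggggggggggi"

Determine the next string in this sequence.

ggggggggggggggggggggggggggggggi

Replace each of the 15 characters of ggggggggggggggi in place — gg gg gg gg gg gg gg gg gg gg gg gg gg gg ggi — and concatenate.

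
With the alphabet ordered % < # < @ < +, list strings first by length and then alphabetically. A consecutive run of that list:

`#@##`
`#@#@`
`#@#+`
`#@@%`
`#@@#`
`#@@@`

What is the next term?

#@@+

The successor of #@@@ increments the rightmost position that isn't already + and resets every position after it to %.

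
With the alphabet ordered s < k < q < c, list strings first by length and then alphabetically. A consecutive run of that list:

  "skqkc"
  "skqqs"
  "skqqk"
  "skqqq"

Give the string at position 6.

Continuing the enumeration 2 steps past skqqq: skqqq → skqqc → (answer).

skqcs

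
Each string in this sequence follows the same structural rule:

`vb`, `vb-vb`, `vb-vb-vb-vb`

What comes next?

vb-vb-vb-vb-vb-vb-vb-vb

s(k+1) = s(k)·-·s(k) — each term doubles the last with '-' between the halves.
One more doubling of vb-vb-vb-vb gives the answer.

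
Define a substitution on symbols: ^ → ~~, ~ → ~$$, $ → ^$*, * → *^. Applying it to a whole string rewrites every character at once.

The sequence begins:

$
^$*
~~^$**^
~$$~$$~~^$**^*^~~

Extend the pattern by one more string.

~$$^$*^$*~$$^$*^$*~$$~$$~~^$**^*^~~*^~~~$$~$$

Replace each of the 17 characters of ~$$~$$~~^$**^*^~~ in place — ~$$ ^$* ^$* ~$$ ^$* ^$* ~$$ ~$$ ~~ ^$* *^ *^ ~~ *^ ~~ ~$$ ~$$ — and concatenate.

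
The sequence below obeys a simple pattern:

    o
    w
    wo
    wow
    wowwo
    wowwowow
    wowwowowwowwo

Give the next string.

Each term (from the third on) is the previous term followed by the one before it: term 3 = w·o = wo.
So term 8 is wowwowowwowwo·wowwowow.

wowwowowwowwowowwowow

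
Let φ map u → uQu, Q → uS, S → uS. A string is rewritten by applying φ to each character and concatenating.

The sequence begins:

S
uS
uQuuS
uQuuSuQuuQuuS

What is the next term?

Applying the rule to each of the 13 symbols of uQuuSuQuuQuuS gives the pieces uQu uS uQu uQu uS uQu uS uQu uQu uS uQu uQu uS, which concatenate to the answer.

uQuuSuQuuQuuSuQuuSuQuuQuuSuQuuQuuS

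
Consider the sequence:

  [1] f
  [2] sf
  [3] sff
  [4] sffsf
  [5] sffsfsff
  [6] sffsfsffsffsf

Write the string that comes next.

sffsfsffsffsfsffsfsff

From term 3 onward, concatenate the last term with the second-to-last: sf·f = sff, sff·sf = sffsf, …
So term 7 is sffsfsffsffsf·sffsfsff.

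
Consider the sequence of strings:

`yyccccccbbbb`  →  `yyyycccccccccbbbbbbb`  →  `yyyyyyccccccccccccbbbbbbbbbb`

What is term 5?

yyyyyyyyyyccccccccccccccccccbbbbbbbbbbbbbbbb

Reading off run lengths: y runs 2, 4, 6; c runs 6, 9, 12; b runs 4, 7, 10 — each is linear in n (n = 1, 2, …).
For term 5, n = 5, so the run lengths are 10, 18, 16.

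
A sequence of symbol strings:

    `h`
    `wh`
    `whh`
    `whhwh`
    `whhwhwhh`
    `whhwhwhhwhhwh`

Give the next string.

whhwhwhhwhhwhwhhwhwhh

From term 3 onward, concatenate the last term with the second-to-last: wh·h = whh, whh·wh = whhwh, …
The next term joins whhwhwhhwhhwh and whhwhwhh.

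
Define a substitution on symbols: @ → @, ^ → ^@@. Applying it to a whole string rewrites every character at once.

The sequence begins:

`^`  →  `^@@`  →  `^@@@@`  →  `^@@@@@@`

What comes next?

Expanding ^@@@@@@: ^→^@@, @→@, @→@, @→@, @→@, @→@, @→@. Concatenated: ^@@ @ @ @ @ @ @.

^@@@@@@@@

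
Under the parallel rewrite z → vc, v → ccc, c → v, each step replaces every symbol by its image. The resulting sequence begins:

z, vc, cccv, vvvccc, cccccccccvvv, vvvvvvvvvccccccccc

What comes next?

Rewriting the 18 symbols of vvvvvvvvvccccccccc one by one yields ccc ccc ccc ccc ccc ccc ccc ccc ccc v v v v v v v v v; concatenated:

cccccccccccccccccccccccccccvvvvvvvvv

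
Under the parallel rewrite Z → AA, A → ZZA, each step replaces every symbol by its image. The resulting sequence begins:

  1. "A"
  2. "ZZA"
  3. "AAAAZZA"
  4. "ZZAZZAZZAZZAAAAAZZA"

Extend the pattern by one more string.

AAAAZZAAAAAZZAAAAAZZAAAAAZZAZZAZZAZZAZZAAAAAZZA

Replace each of the 19 characters of ZZAZZAZZAZZAAAAAZZA in place — AA AA ZZA AA AA ZZA AA AA ZZA AA AA ZZA ZZA ZZA ZZA ZZA AA AA ZZA — and concatenate.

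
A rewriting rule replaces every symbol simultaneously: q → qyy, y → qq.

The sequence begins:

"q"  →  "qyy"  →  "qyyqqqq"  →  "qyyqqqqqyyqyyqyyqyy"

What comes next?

Rewriting the 19 symbols of qyyqqqqqyyqyyqyyqyy one by one yields qyy qq qq qyy qyy qyy qyy qyy qq qq qyy qq qq qyy qq qq qyy qq qq; concatenated:

qyyqqqqqyyqyyqyyqyyqyyqqqqqyyqqqqqyyqqqqqyyqqqq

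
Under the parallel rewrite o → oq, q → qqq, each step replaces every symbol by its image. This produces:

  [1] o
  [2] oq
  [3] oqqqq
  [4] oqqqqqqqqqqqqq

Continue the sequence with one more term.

φ(oqqqqqqqqqqqqq) expands symbol-by-symbol to oq qqq qqq qqq qqq qqq qqq qqq qqq qqq qqq qqq qqq qqq; joining the 14 pieces gives the next term.

oqqqqqqqqqqqqqqqqqqqqqqqqqqqqqqqqqqqqqqqq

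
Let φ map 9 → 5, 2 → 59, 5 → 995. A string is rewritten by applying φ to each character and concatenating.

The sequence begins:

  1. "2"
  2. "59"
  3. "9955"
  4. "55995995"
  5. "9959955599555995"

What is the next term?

55995559959959955599599599555995

Replace each of the 16 characters of 9959955599555995 in place — 5 5 995 5 5 995 995 995 5 5 995 995 995 5 5 995 — and concatenate.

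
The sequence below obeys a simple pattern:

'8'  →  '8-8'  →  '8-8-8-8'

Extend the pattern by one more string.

8-8-8-8-8-8-8-8

s(k+1) = s(k)·-·s(k) — each term doubles the last with '-' between the halves.
So the next term is two copies of 8-8-8-8 with '-' between the halves.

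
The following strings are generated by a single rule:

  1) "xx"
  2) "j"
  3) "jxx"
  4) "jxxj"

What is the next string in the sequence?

jxxjjxx

This is a Fibonacci-style word recurrence s(k) = s(k−1)·s(k−2): e.g. j·xx = jxx.
So term 5 is jxxj·jxx.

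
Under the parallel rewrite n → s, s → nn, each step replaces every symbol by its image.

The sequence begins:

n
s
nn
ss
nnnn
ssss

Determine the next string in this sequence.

Rewriting each symbol of ssss: s→nn, s→nn, s→nn, s→nn, which concatenates to nn nn nn nn.

nnnnnnnn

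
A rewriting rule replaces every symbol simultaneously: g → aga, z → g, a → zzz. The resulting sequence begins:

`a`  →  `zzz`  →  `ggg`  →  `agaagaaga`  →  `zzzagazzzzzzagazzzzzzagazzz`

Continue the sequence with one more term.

Applying the rule to each of the 27 symbols of zzzagazzzzzzagazzzzzzagazzz gives the pieces g g g zzz aga zzz g g g g g g zzz aga zzz g g g g g g zzz aga zzz g g g, which concatenate to the answer.

gggzzzagazzzggggggzzzagazzzggggggzzzagazzzggg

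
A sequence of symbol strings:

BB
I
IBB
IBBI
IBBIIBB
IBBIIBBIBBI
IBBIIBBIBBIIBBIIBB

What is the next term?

From term 3 onward, concatenate the last term with the second-to-last: I·BB = IBB, IBB·I = IBBI, …
So term 8 is IBBIIBBIBBIIBBIIBB·IBBIIBBIBBI.

IBBIIBBIBBIIBBIIBBIBBIIBBIBBI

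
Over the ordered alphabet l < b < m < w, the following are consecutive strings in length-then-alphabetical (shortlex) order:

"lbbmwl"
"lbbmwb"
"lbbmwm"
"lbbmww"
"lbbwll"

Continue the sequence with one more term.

Find the rightmost character of lbbwll below w, bump it to the next letter, and reset everything to its right to l.

lbbwlb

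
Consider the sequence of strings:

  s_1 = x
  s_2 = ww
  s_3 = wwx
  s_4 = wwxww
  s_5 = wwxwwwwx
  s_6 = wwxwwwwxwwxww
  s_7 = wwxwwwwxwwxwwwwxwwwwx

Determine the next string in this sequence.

wwxwwwwxwwxwwwwxwwwwxwwxwwwwxwwxww

From term 3 onward, concatenate the last term with the second-to-last: ww·x = wwx, wwx·ww = wwxww, …
The next term joins wwxwwwwxwwxwwwwxwwwwx and wwxwwwwxwwxww.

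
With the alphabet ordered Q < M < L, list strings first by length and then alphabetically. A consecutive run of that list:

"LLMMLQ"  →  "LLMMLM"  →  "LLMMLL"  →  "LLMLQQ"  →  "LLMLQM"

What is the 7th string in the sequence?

Advancing 2 positions from LLMLQM through LLMLQM → LLMLQL reaches term 7.

LLMLMQ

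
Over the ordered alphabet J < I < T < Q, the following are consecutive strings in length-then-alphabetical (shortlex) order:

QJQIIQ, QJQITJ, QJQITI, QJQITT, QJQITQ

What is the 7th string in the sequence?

QJQIQI

Continuing the enumeration 2 steps past QJQITQ: QJQITQ → QJQIQJ → (answer).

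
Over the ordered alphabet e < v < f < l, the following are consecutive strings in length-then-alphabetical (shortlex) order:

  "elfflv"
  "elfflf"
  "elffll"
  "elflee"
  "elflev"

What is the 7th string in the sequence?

Advancing 2 positions from elflev through elflev → elflef reaches term 7.

elflel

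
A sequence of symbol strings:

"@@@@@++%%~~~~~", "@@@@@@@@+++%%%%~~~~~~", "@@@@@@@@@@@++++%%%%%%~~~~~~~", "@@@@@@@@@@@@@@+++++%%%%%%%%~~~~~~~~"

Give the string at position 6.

Term n consists of 3n-1 @'s, followed by n +'s, followed by 2n-2 %'s, followed by n+3 ~'s, where the shown terms are n = 2, 3, 4, 5.
Setting n = 7 gives 20, 7, 12, 10 characters in each block.

@@@@@@@@@@@@@@@@@@@@+++++++%%%%%%%%%%%%~~~~~~~~~~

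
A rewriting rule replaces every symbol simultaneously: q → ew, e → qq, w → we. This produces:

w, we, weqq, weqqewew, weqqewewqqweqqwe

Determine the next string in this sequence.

Applying the rule to each of the 16 symbols of weqqewewqqweqqwe gives the pieces we qq ew ew qq we qq we ew ew we qq ew ew we qq, which concatenate to the answer.

weqqewewqqweqqweewewweqqewewweqq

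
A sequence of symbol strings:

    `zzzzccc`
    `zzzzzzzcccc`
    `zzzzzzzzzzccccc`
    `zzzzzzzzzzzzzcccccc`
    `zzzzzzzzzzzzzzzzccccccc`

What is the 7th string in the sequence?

zzzzzzzzzzzzzzzzzzzzzzccccccccc

Each string has the form z^{3n+1} c^{n+2} (n = 1, 2, …).
For term 7, n = 7, so the run lengths are 22, 9.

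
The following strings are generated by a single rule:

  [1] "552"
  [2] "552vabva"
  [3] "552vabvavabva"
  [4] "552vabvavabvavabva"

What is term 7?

552vabvavabvavabvavabvavabvavabva

Each term is the previous one with vabva appended.
From 552vabvavabvavabva, 3 further steps: 552vabvavabvavabva → 552vabvavabvavabvavabva → 552vabvavabvavabvavabvavabva → (answer).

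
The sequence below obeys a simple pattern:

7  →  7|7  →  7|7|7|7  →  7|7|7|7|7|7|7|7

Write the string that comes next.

s(k+1) = s(k)·|·s(k) — each term doubles the last with '|' between the halves.
Doubling 7|7|7|7|7|7|7|7 with '|' between the halves:

7|7|7|7|7|7|7|7|7|7|7|7|7|7|7|7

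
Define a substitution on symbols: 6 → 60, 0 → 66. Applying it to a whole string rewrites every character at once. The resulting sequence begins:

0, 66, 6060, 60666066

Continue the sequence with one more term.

Apply φ to 60666066 symbol by symbol: 6→60, 0→66, 6→60, 6→60, 6→60, 0→66, 6→60, 6→60; joined: 60 66 60 60 60 66 60 60.

6066606060666060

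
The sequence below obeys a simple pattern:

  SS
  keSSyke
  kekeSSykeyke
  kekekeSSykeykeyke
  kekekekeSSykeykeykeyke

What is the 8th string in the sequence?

kekekekekekekeSSykeykeykeykeykeykeyke

Each term wraps the previous one in ke on the left and yke on the right.
From kekekekeSSykeykeykeyke, 3 further steps: kekekekeSSykeykeykeyke → kekekekekeSSykeykeykeykeyke → kekekekekekeSSykeykeykeykeykeyke → (answer).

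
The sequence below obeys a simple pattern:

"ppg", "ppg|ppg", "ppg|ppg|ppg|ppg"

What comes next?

ppg|ppg|ppg|ppg|ppg|ppg|ppg|ppg

s(k+1) = s(k)·|·s(k) — each term doubles the last with '|' between the halves.
So the next term is two copies of ppg|ppg|ppg|ppg with '|' between the halves.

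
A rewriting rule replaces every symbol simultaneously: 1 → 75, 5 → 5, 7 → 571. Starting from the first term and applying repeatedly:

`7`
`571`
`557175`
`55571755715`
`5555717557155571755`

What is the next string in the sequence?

Rewriting the 19 symbols of 5555717557155571755 one by one yields 5 5 5 5 571 75 571 5 5 571 75 5 5 5 571 75 571 5 5; concatenated:

55555717557155571755555717557155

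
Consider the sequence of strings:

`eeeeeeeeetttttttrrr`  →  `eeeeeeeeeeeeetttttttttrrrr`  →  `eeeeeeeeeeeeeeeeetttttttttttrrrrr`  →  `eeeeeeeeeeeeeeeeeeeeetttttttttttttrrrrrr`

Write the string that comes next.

The n-th term is 4n+1 e's then 2n+3 t's then n+1 r's, where the shown terms are n = 2, 3, 4, 5.
Setting n = 6 gives 25, 15, 7 characters in each block.

eeeeeeeeeeeeeeeeeeeeeeeeetttttttttttttttrrrrrrr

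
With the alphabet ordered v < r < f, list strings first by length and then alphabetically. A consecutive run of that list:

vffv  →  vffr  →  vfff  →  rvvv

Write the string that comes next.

Find the rightmost character of rvvv below f, bump it to the next letter, and reset everything to its right to v.

rvvr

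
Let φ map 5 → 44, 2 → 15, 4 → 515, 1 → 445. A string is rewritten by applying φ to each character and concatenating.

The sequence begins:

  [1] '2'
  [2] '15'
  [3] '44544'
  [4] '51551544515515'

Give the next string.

Rewriting the 14 symbols of 51551544515515 one by one yields 44 445 44 44 445 44 515 515 44 445 44 44 445 44; concatenated:

4444544444454451551544445444444544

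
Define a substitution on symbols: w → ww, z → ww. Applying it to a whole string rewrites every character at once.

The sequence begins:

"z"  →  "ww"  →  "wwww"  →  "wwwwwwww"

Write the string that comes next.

Rewriting each symbol of wwwwwwww: w→ww, w→ww, w→ww, w→ww, w→ww, w→ww, w→ww, w→ww, which concatenates to ww ww ww ww ww ww ww ww.

wwwwwwwwwwwwwwww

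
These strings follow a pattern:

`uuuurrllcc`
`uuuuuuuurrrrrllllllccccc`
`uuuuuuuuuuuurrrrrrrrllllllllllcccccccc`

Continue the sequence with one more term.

Each string has the form u^{4n} r^{3n-1} l^{4n-2} c^{3n-1} (n = 1, 2, …).
Setting n = 4 gives 16, 11, 14, 11 characters in each block.

uuuuuuuuuuuuuuuurrrrrrrrrrrllllllllllllllccccccccccc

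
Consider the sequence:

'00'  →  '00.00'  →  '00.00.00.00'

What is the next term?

00.00.00.00.00.00.00.00

Every step duplicates the string with '.' between the halves.
So the next term is two copies of 00.00.00.00 with '.' between the halves.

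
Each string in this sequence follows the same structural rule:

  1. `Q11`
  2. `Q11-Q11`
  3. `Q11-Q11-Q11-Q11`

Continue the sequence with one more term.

Q11-Q11-Q11-Q11-Q11-Q11-Q11-Q11

s(k+1) = s(k)·-·s(k) — each term doubles the last with '-' between the halves.
One more doubling of Q11-Q11-Q11-Q11 gives the answer.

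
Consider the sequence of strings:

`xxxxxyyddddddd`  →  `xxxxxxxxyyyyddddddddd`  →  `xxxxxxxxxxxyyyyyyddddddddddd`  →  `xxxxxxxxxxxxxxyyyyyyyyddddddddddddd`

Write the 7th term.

Reading off run lengths: x runs 5, 8, 11, 14; y runs 2, 4, 6, 8; d runs 7, 9, 11, 13 — each is linear in n, where the shown terms are n = 2, 3, 4, 5.
At n = 8 the blocks have lengths 23, 14, 19.

xxxxxxxxxxxxxxxxxxxxxxxyyyyyyyyyyyyyyddddddddddddddddddd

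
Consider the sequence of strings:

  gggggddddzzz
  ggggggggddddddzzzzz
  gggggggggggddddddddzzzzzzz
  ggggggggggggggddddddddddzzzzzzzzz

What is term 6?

Reading off run lengths: g runs 5, 8, 11, 14; d runs 4, 6, 8, 10; z runs 3, 5, 7, 9 — each is linear in n (n = 1, 2, …).
For term 6, n = 6, so the run lengths are 20, 14, 13.

ggggggggggggggggggggddddddddddddddzzzzzzzzzzzzz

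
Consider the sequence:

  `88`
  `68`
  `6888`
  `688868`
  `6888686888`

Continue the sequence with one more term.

Each term (from the third on) is the previous term followed by the one before it: term 3 = 68·88 = 6888.
Continuing: 6888686888 · 688868 gives term 6.

6888686888688868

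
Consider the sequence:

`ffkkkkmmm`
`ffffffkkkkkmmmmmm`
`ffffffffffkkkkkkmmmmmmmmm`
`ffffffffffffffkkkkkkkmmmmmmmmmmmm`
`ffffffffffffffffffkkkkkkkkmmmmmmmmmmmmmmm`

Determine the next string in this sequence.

ffffffffffffffffffffffkkkkkkkkkmmmmmmmmmmmmmmmmmm

Reading off run lengths: f runs 2, 6, 10, 14, 18; k runs 4, 5, 6, 7, 8; m runs 3, 6, 9, 12, 15 — each is linear in n (n = 1, 2, …).
For the next term, n = 6, so the run lengths are 22, 9, 18.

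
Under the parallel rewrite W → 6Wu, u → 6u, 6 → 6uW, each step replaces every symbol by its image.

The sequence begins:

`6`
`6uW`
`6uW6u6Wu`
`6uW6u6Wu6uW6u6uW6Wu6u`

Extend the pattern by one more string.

Rewriting the 21 symbols of 6uW6u6Wu6uW6u6uW6Wu6u one by one yields 6uW 6u 6Wu 6uW 6u 6uW 6Wu 6u 6uW 6u 6Wu 6uW 6u 6uW 6u 6Wu 6uW 6Wu 6u 6uW 6u; concatenated:

6uW6u6Wu6uW6u6uW6Wu6u6uW6u6Wu6uW6u6uW6u6Wu6uW6Wu6u6uW6u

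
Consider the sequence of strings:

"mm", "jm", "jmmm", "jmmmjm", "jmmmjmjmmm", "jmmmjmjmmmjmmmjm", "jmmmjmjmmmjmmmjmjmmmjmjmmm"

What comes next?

jmmmjmjmmmjmmmjmjmmmjmjmmmjmmmjmjmmmjmmmjm

From term 3 onward, concatenate the last term with the second-to-last: jm·mm = jmmm, jmmm·jm = jmmmjm, …
Continuing: jmmmjmjmmmjmmmjmjmmmjmjmmm · jmmmjmjmmmjmmmjm gives term 8.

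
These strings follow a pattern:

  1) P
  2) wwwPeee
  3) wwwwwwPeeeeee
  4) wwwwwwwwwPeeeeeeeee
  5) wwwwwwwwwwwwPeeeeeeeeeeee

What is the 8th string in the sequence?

wwwwwwwwwwwwwwwwwwwwwPeeeeeeeeeeeeeeeeeeeee

Each term wraps the previous one in www on the left and eee on the right.
From wwwwwwwwwwwwPeeeeeeeeeeee, 3 further steps: wwwwwwwwwwwwPeeeeeeeeeeee → wwwwwwwwwwwwwwwPeeeeeeeeeeeeeee → wwwwwwwwwwwwwwwwwwPeeeeeeeeeeeeeeeeee → (answer).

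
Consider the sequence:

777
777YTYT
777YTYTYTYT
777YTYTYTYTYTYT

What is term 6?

777YTYTYTYTYTYTYTYTYTYT

Every step adds YTYT to the end: s(k+1) = s(k)·YTYT.
From 777YTYTYTYTYTYT, 2 further steps: 777YTYTYTYTYTYT → 777YTYTYTYTYTYTYTYT → (answer).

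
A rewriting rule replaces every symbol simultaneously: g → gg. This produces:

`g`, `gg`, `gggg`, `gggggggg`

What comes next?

gggggggggggggggg

Apply φ to gggggggg symbol by symbol: g→gg, g→gg, g→gg, g→gg, g→gg, g→gg, g→gg, g→gg; joined: gg gg gg gg gg gg gg gg.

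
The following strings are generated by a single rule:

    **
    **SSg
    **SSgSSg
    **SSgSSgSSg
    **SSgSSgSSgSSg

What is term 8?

**SSgSSgSSgSSgSSgSSgSSg

Every step adds SSg to the end: s(k+1) = s(k)·SSg.
From **SSgSSgSSgSSg, 3 further steps: **SSgSSgSSgSSg → **SSgSSgSSgSSgSSg → **SSgSSgSSgSSgSSgSSg → (answer).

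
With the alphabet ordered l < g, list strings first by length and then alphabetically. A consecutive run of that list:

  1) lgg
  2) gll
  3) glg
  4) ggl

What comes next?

The successor of ggl increments the rightmost position that isn't already g and resets every position after it to l.

ggg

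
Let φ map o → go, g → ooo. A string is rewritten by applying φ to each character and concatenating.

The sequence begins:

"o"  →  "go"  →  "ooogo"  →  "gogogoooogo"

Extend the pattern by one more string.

ooogoooogoooogogogogoooogo

Rewriting each symbol of gogogoooogo: g→ooo, o→go, g→ooo, o→go, g→ooo, o→go, o→go, o→go, o→go, g→ooo, o→go, which concatenates to ooo go ooo go ooo go go go go ooo go.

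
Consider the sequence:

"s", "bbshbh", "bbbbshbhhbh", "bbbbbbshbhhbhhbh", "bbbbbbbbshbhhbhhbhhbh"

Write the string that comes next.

Every step adds bb to the front and hbh to the end of the previous string.
One more step from bbbbbbbbshbhhbhhbhhbh gives the answer.

bbbbbbbbbbshbhhbhhbhhbhhbh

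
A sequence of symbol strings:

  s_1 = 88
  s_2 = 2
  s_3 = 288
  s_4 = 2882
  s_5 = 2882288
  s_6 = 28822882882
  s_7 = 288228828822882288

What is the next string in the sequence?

28822882882288228828822882882

Each term (from the third on) is the previous term followed by the one before it: term 3 = 2·88 = 288.
Continuing: 288228828822882288 · 28822882882 gives term 8.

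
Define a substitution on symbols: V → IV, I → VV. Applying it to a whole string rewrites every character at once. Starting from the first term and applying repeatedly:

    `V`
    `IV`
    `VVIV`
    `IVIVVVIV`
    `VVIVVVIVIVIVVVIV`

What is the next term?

φ(VVIVVVIVIVIVVVIV) expands symbol-by-symbol to IV IV VV IV IV IV VV IV VV IV VV IV IV IV VV IV; joining the 16 pieces gives the next term.

IVIVVVIVIVIVVVIVVVIVVVIVIVIVVVIV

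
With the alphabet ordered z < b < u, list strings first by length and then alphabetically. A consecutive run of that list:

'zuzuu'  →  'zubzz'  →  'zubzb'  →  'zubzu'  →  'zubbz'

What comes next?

zubbb

Find the rightmost character of zubbz below u, bump it to the next letter, and reset everything to its right to z.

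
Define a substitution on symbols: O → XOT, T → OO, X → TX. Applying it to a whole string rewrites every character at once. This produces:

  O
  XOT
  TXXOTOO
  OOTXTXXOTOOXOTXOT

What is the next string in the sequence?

XOTXOTOOTXOOTXTXXOTOOXOTXOTTXXOTOOTXXOTOO

Replace each of the 17 characters of OOTXTXXOTOOXOTXOT in place — XOT XOT OO TX OO TX TX XOT OO XOT XOT TX XOT OO TX XOT OO — and concatenate.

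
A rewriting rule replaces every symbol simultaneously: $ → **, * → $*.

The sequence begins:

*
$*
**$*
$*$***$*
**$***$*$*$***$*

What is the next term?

Applying the rule to each of the 16 symbols of **$***$*$*$***$* gives the pieces $* $* ** $* $* $* ** $* ** $* ** $* $* $* ** $*, which concatenate to the answer.

$*$***$*$*$***$***$***$*$*$***$*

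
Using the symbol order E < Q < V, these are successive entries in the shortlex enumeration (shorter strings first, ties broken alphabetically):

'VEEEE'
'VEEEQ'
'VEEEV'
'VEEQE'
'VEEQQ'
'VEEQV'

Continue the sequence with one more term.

VEEVE

Find the rightmost character of VEEQV below V, bump it to the next letter, and reset everything to its right to E.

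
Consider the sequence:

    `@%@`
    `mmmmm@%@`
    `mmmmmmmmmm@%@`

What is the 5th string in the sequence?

Every step adds mmmmm at the front: s(k+1) = mmmmm·s(k).
From mmmmmmmmmm@%@, 2 further steps: mmmmmmmmmm@%@ → mmmmmmmmmmmmmmm@%@ → (answer).

mmmmmmmmmmmmmmmmmmmm@%@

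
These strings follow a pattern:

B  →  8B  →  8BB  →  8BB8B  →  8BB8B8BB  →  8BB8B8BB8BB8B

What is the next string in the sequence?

Each term (from the third on) is the previous term followed by the one before it: term 3 = 8B·B = 8BB.
So term 7 is 8BB8B8BB8BB8B·8BB8B8BB.

8BB8B8BB8BB8B8BB8B8BB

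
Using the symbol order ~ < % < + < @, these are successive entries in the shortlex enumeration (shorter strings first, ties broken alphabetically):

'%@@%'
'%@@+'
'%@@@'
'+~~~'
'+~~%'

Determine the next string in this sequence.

The successor of +~~% increments the rightmost position that isn't already @ and resets every position after it to ~.

+~~+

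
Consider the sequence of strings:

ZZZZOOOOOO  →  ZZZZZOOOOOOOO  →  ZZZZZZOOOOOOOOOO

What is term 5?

ZZZZZZZZOOOOOOOOOOOOOO

The n-th term is n+1 Z's then 2n O's, where the shown terms are n = 3, 4, 5.
At n = 7 the blocks have lengths 8, 14.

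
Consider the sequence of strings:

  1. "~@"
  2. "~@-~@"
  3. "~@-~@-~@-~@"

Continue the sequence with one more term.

Each string is two copies of the previous one joined by '-'.
One more doubling of ~@-~@-~@-~@ gives the answer.

~@-~@-~@-~@-~@-~@-~@-~@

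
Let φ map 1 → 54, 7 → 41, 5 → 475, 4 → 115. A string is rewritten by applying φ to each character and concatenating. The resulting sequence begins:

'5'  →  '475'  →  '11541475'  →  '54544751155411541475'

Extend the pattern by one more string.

Rewriting the 20 symbols of 54544751155411541475 one by one yields 475 115 475 115 115 41 475 54 54 475 475 115 54 54 475 115 54 115 41 475; concatenated:

47511547511511541475545447547511554544751155411541475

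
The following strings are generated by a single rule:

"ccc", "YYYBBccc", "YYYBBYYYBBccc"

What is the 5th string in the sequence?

YYYBBYYYBBYYYBBYYYBBccc

The strings grow by a fixed prefix YYYBB each time.
From YYYBBYYYBBccc, 2 further steps: YYYBBYYYBBccc → YYYBBYYYBBYYYBBccc → (answer).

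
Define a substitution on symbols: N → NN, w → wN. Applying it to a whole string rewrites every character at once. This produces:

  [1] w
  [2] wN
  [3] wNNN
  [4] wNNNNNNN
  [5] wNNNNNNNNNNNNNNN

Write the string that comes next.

wNNNNNNNNNNNNNNNNNNNNNNNNNNNNNNN

φ(wNNNNNNNNNNNNNNN) expands symbol-by-symbol to wN NN NN NN NN NN NN NN NN NN NN NN NN NN NN NN; joining the 16 pieces gives the next term.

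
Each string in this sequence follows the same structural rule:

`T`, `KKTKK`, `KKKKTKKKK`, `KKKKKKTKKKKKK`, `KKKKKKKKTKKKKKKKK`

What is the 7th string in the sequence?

KKKKKKKKKKKKTKKKKKKKKKKKK

Each term wraps the previous one in KK on the left and KK on the right.
From KKKKKKKKTKKKKKKKK, 2 further steps: KKKKKKKKTKKKKKKKK → KKKKKKKKKKTKKKKKKKKKK → (answer).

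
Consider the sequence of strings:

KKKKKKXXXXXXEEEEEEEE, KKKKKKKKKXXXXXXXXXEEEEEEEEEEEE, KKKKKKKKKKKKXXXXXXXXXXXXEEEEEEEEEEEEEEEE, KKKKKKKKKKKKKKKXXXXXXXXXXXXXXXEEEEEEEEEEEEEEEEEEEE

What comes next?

Reading off run lengths: K runs 6, 9, 12, 15; X runs 6, 9, 12, 15; E runs 8, 12, 16, 20 — each is linear in n, where the shown terms are n = 2, 3, 4, 5.
For the next term, n = 6, so the run lengths are 18, 18, 24.

KKKKKKKKKKKKKKKKKKXXXXXXXXXXXXXXXXXXEEEEEEEEEEEEEEEEEEEEEEEE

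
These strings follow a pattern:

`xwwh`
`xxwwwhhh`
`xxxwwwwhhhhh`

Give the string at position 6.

Each string has the form x^{n} w^{n+1} h^{2n-1} (n = 1, 2, …).
At n = 6 the blocks have lengths 6, 7, 11.

xxxxxxwwwwwwwhhhhhhhhhhh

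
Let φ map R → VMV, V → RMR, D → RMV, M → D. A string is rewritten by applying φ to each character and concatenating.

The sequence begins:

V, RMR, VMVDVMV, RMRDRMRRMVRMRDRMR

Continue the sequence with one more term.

φ(RMRDRMRRMVRMRDRMR) expands symbol-by-symbol to VMV D VMV RMV VMV D VMV VMV D RMR VMV D VMV RMV VMV D VMV; joining the 17 pieces gives the next term.

VMVDVMVRMVVMVDVMVVMVDRMRVMVDVMVRMVVMVDVMV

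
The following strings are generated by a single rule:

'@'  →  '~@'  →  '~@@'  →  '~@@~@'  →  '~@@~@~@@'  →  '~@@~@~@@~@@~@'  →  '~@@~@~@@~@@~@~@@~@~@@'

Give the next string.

Each term (from the third on) is the previous term followed by the one before it: term 3 = ~@·@ = ~@@.
The next term joins ~@@~@~@@~@@~@~@@~@~@@ and ~@@~@~@@~@@~@.

~@@~@~@@~@@~@~@@~@~@@~@@~@~@@~@@~@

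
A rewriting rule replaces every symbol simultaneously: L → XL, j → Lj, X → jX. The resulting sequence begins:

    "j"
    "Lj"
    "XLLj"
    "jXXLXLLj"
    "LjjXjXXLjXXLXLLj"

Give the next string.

XLLjLjjXLjjXjXXLLjjXjXXLjXXLXLLj

Replace each of the 16 characters of LjjXjXXLjXXLXLLj in place — XL Lj Lj jX Lj jX jX XL Lj jX jX XL jX XL XL Lj — and concatenate.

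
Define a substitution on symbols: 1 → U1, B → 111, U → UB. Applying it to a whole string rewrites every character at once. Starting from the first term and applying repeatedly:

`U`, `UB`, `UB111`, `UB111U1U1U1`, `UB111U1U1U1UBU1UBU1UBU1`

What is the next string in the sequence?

Applying the rule to each of the 23 symbols of UB111U1U1U1UBU1UBU1UBU1 gives the pieces UB 111 U1 U1 U1 UB U1 UB U1 UB U1 UB 111 UB U1 UB 111 UB U1 UB 111 UB U1, which concatenate to the answer.

UB111U1U1U1UBU1UBU1UBU1UB111UBU1UB111UBU1UB111UBU1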